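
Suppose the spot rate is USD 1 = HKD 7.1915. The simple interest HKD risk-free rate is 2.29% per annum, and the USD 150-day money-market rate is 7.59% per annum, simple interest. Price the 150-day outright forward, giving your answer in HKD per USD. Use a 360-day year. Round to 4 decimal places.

7.0376

T = 150/360 years.
HKD accumulates by 1 + 0.0229×150/360 = 1.0095417.
USD growth factor: 1 + 0.0759×150/360 = 1.031625.
Forward (HKD per USD) = 7.1915 × 1.0095417 / 1.031625 = 7.037556.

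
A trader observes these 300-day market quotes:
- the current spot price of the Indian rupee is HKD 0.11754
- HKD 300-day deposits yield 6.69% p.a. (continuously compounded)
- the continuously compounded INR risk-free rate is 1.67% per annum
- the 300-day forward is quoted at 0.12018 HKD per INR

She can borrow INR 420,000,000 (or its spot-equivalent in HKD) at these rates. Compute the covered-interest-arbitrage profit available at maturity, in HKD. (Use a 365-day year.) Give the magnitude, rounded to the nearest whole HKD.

HKD 984,109

T = 300/365 years.
Route A — deposit INR, sell forward: 420,000,000 × 1.0138206618 × 0.12018 = HKD 51,173,206.20.
Route B — convert at spot, deposit HKD: 420,000,000 × 0.11754 × 1.0565261416 = HKD 52,157,314.73.
The quoted forward undervalues INR, so borrow INR, convert to HKD at spot, deposit the HKD at 6.69%, and buy INR forward at 0.12018 to cover the loan.
Profit = 52,157,314.73 − 51,173,206.20 = HKD 984,109.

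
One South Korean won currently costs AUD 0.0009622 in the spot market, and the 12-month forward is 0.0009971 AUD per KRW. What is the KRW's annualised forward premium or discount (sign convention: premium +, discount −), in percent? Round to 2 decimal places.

+3.63%

T = 1 year.
Period premium: (0.0009971 − 0.0009622)/0.0009622 = 0.0362710.
Annualise by dividing by T: 0.0362710 / 1 = 0.036271 → 3.63%.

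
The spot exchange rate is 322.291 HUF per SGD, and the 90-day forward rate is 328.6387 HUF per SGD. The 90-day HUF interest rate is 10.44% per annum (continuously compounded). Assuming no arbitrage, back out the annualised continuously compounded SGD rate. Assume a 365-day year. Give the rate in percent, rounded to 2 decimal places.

2.53%

T = 90/365 years.
F/S = 328.6387/322.291 = 1.0196956 = (growth of HUF) / (growth of SGD).
The HUF side grows by e^(0.1044×90/365) = 1.0260767.
Hence g_SGD = 1.0062578.
Take logs: ln 1.0062578 / (90/365) = 0.025300, so 2.53%.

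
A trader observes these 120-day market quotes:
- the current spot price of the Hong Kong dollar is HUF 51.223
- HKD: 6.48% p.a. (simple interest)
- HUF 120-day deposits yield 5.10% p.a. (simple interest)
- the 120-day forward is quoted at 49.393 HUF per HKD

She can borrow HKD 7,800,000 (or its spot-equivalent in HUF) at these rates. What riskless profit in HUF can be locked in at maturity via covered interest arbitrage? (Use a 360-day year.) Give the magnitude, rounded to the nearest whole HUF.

T = 120/360 years.
Route A — deposit HKD, sell forward: 7,800,000 × 1.021600 × 49.393 = HUF 393,587,132.64.
Route B — convert at spot, deposit HUF: 7,800,000 × 51.223 × 1.017000 = HUF 406,331,569.80.
The quoted forward undervalues HKD, so borrow HKD, convert to HUF at spot, deposit the HUF at 5.10%, and buy HKD forward at 49.393 to cover the loan.
The gap between the two covered legs is HUF 12,744,437.

HUF 12,744,437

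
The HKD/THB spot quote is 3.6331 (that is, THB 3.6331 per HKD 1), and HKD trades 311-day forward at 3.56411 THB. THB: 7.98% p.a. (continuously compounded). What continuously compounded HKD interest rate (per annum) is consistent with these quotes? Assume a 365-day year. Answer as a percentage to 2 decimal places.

10.23%

T = 311/365 years.
F/S = 3.56411/3.6331 = 0.9810107 = (growth of THB) / (growth of HKD).
THB growth factor: e^(0.0798×311/365) = 1.0703589.
Hence g_HKD = 1.0910777.
Take logs: ln 1.0910777 / (311/365) = 0.102301, so 10.23%.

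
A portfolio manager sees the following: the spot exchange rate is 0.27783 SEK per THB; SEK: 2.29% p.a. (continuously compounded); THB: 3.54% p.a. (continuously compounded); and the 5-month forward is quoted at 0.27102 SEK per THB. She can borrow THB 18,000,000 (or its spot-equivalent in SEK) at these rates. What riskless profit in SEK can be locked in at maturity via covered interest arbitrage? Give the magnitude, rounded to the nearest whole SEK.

SEK 98,037

T = 5/12 years.
Route A — deposit THB, sell forward: 18,000,000 × 1.014859318 × 0.27102 = SEK 4,950,849.10.
Route B — convert at spot, deposit SEK: 18,000,000 × 0.27783 × 1.009587333 = SEK 5,048,885.68.
The quoted forward undervalues THB, so borrow THB, convert to SEK at spot, deposit the SEK at 2.29%, and buy THB forward at 0.27102 to cover the loan.
The gap between the two covered legs is SEK 98,037.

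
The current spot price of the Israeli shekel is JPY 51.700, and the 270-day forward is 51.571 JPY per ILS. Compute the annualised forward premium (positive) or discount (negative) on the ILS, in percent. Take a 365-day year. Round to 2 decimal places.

-0.34%

T = 270/365 years.
Period premium: (51.571 − 51.7)/51.7 = -0.0024952.
×(1/T) gives -0.34% p.a.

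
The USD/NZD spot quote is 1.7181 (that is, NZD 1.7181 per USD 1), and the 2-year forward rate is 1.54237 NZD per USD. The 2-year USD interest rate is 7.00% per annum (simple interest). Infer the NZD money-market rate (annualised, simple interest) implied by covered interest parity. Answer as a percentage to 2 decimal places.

1.17%

T = 2 years.
CIP gives F = S · g_NZD/g_USD, so g_NZD/g_USD = 1.54237/1.7181 = 0.8977184.
The USD side grows by 1 + 0.0700×2 = 1.140000.
So the NZD growth factor = 1.023399.
r = (1.023399 − 1)/2 = 0.011699 → 1.17%.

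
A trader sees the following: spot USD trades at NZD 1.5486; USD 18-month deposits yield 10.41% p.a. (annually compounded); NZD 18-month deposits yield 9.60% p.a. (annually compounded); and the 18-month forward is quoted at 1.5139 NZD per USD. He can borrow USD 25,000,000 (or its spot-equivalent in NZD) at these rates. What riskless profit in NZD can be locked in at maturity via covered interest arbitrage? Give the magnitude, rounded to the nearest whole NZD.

NZD 513,069

T = 18/12 years.
Invest the USD and cover forward: 25,000,000 × 1.1601459141 × 1.5139 = NZD 43,908,622.48.
Convert at spot and invest in NZD: 25,000,000 × 1.5486 × 1.1474026041 = NZD 44,421,691.82.
The quoted forward undervalues USD, so borrow USD, convert to NZD at spot, deposit the NZD at 9.60%, and buy USD forward at 1.5139 to cover the loan.
Arbitrage profit = |43,908,622.48 − 44,421,691.82| = NZD 513,069.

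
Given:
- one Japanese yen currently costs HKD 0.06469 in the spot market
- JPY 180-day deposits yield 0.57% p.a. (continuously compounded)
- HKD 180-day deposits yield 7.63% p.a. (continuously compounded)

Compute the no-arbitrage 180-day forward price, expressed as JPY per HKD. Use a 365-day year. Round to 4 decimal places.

T = 180/365 years.
Growth of 1 HKD over T: e^(0.0763×180/365) = 1.03834427.
JPY accumulates by e^(0.0057×180/365) = 1.00281491.
CIP: F = S · (grow HKD)/(grow JPY) = 0.06469 × 1.03834427/1.00281491 = 0.066981943 HKD per JPY.
Invert for JPY per HKD: 1 / 0.066981943 = 14.9294.

14.9294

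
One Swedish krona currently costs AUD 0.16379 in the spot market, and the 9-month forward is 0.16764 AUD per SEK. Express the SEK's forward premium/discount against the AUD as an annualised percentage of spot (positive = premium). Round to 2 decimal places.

T = 9/12 years.
SEK trades forward at +2.35057% vs spot over the period.
Annualise by dividing by T: 0.0235057 / (9/12) = 0.031341 → 3.13%.

+3.13%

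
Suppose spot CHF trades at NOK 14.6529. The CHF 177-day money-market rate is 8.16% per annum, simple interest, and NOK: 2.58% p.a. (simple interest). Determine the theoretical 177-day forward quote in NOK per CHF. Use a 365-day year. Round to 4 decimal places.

14.2715

T = 177/365 years.
Growth of 1 NOK over T: 1 + 0.0258×177/365 = 1.01251123.
Growth of 1 CHF over T: 1 + 0.0816×177/365 = 1.03957041.
Forward (NOK per CHF) = 14.6529 × 1.01251123 / 1.03957041 = 14.271497.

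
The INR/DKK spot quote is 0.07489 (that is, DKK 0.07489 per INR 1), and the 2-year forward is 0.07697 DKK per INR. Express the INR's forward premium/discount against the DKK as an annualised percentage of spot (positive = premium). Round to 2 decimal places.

T = 2 years.
INR trades forward at +2.77741% vs spot over the period.
Annualise by dividing by T: 0.0277741 / 2 = 0.013887 → 1.39%.

+1.39%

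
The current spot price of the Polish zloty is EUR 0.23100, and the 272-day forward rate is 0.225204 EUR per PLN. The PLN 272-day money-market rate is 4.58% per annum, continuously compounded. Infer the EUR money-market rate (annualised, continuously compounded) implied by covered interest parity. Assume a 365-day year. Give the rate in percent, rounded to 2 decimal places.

T = 272/365 years.
CIP gives F = S · g_EUR/g_PLN, so g_EUR/g_PLN = 0.225204/0.231 = 0.9749091.
The PLN side grows by e^(0.0458×272/365) = 1.0347195.
That pins the EUR growth at 1.0087575.
r = ln(1.0087575)/(272/365) = 0.011701 → 1.17%.

1.17%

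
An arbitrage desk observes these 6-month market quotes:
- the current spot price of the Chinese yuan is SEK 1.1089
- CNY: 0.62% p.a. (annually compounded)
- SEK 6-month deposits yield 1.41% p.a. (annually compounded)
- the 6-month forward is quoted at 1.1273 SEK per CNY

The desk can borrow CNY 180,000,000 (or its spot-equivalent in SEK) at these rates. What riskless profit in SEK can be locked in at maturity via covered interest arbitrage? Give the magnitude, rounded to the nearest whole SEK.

SEK 2,537,793

T = 6/12 years.
Invest the CNY and cover forward: 180,000,000 × 1.00309520984 × 1.1273 = SEK 203,542,061.41.
Convert at spot and invest in SEK: 180,000,000 × 1.1089 × 1.00702532242 = SEK 201,004,268.41.
The quoted forward overvalues CNY, so borrow SEK, buy CNY at spot, deposit the CNY at 0.62%, and sell the proceeds forward at 1.1273.
The gap between the two covered legs is SEK 2,537,793.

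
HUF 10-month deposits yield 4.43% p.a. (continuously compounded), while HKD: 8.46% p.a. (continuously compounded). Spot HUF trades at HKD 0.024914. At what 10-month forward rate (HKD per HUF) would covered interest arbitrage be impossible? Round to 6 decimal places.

0.025765

T = 10/12 years.
Growth of 1 HKD over T: e^(0.0846×10/12) = 1.0730446.
Growth of 1 HUF over T: e^(0.0443×10/12) = 1.0376066.
So F = 0.024914 × 1.0730446 / 1.0376066 = 0.02576490 (HKD/HUF).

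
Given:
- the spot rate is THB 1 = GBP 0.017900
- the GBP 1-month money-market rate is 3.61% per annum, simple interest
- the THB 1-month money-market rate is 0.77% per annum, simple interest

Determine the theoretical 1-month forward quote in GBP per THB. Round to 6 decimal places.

0.017942

T = 1/12 years.
GBP growth factor: 1 + 0.0361×1/12 = 1.0030083.
THB growth factor: 1 + 0.0077×1/12 = 1.0006417.
Forward (GBP per THB) = 0.0179 × 1.0030083 / 1.0006417 = 0.01794233.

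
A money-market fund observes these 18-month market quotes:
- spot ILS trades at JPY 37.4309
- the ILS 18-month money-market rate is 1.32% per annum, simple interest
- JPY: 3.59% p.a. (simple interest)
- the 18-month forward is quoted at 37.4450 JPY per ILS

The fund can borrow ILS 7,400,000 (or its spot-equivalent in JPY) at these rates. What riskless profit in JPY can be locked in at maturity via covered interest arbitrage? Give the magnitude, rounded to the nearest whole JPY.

T = 18/12 years.
Route A — deposit ILS, sell forward: 7,400,000 × 1.019800 × 37.4450 = JPY 282,579,441.40.
Route B — convert at spot, deposit JPY: 7,400,000 × 37.4309 × 1.053850 = JPY 291,904,499.34.
The quoted forward undervalues ILS, so borrow ILS, convert to JPY at spot, deposit the JPY at 3.59%, and buy ILS forward at 37.4450 to cover the loan.
Arbitrage profit = |282,579,441.40 − 291,904,499.34| = JPY 9,325,058.

JPY 9,325,058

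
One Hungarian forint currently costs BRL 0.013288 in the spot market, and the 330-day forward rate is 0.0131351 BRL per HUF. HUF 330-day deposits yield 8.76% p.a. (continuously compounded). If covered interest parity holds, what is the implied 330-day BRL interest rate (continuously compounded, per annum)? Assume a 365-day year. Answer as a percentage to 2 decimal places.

7.48%

T = 330/365 years.
F/S = 0.0131351/0.013288 = 0.9884934 = (growth of BRL) / (growth of HUF).
The HUF side grows by e^(0.0876×330/365) = 1.0824208.
Hence g_BRL = 1.0699658.
Take logs: ln 1.0699658 / (330/365) = 0.074799, so 7.48%.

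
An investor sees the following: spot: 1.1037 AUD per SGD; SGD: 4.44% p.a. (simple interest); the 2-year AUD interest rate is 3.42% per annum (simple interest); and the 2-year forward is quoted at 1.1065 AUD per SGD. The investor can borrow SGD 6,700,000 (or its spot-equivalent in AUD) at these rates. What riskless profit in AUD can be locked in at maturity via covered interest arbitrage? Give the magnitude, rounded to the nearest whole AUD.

T = 2 years.
Route A — deposit SGD, sell forward: 6,700,000 × 1.088800 × 1.1065 = AUD 8,071,873.24.
Route B — convert at spot, deposit AUD: 6,700,000 × 1.1037 × 1.068400 = AUD 7,900,593.64.
The quoted forward overvalues SGD, so borrow AUD, buy SGD at spot, deposit the SGD at 4.44%, and sell the proceeds forward at 1.1065.
Profit = 8,071,873.24 − 7,900,593.64 = AUD 171,280.

AUD 171,280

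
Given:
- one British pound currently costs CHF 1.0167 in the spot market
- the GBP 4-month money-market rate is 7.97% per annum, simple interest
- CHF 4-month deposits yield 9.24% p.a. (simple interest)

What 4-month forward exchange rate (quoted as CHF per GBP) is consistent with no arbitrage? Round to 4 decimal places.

1.0209

T = 4/12 years.
Growth of 1 CHF over T: 1 + 0.0924×4/12 = 1.030800.
Growth of 1 GBP over T: 1 + 0.0797×4/12 = 1.0265667.
Forward (CHF per GBP) = 1.0167 × 1.030800 / 1.0265667 = 1.020893.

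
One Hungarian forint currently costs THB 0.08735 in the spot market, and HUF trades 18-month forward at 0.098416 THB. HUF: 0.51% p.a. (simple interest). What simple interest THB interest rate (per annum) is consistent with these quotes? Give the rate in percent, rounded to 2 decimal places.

T = 18/12 years.
CIP gives F = S · g_THB/g_HUF, so g_THB/g_HUF = 0.098416/0.08735 = 1.1266857.
HUF growth factor: 1 + 0.0051×18/12 = 1.007650.
That pins the THB growth at 1.1353048.
r = (1.1353048 − 1)/(18/12) = 0.090203 → 9.02%.

9.02%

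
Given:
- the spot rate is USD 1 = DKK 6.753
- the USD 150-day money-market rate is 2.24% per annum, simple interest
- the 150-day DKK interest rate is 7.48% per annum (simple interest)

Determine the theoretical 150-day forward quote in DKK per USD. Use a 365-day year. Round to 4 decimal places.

T = 150/365 years.
DKK accumulates by 1 + 0.0748×150/365 = 1.0307397.
USD growth factor: 1 + 0.0224×150/365 = 1.0092055.
CIP: F = S · (grow DKK)/(grow USD) = 6.753 × 1.0307397/1.0092055 = 6.897094 DKK per USD.

6.8971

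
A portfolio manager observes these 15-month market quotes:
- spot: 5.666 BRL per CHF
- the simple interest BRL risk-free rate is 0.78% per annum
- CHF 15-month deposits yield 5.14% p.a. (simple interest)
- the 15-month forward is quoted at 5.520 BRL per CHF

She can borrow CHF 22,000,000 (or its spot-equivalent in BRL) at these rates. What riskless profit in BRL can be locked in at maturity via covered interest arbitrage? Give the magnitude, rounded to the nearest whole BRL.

BRL 3,375,163

T = 15/12 years.
Invest the CHF and cover forward: 22,000,000 × 1.064250 × 5.520 = BRL 129,242,520.00.
Convert at spot and invest in BRL: 22,000,000 × 5.666 × 1.009750 = BRL 125,867,357.00.
The quoted forward overvalues CHF, so borrow BRL, buy CHF at spot, deposit the CHF at 5.14%, and sell the proceeds forward at 5.520.
The gap between the two covered legs is BRL 3,375,163.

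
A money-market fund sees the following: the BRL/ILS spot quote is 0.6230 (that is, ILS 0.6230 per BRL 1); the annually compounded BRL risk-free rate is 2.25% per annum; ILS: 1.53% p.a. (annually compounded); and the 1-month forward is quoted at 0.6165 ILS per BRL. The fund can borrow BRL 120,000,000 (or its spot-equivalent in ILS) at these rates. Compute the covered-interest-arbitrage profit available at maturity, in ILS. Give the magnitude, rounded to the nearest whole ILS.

T = 1/12 years.
Route A — deposit BRL, sell forward: 120,000,000 × 1.0018559375 × 0.6165 = ILS 74,117,302.26.
Route B — convert at spot, deposit ILS: 120,000,000 × 0.6230 × 1.0012661455 = ILS 74,854,657.04.
The quoted forward undervalues BRL, so borrow BRL, convert to ILS at spot, deposit the ILS at 1.53%, and buy BRL forward at 0.6165 to cover the loan.
Profit = 74,854,657.04 − 74,117,302.26 = ILS 737,355.

ILS 737,355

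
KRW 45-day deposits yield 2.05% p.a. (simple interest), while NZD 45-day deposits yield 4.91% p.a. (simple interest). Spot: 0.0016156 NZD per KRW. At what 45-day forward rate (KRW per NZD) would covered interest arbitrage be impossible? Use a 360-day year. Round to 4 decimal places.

T = 45/360 years.
Growth of 1 NZD over T: 1 + 0.0491×45/360 = 1.0061375.
Growth of 1 KRW over T: 1 + 0.0205×45/360 = 1.0025625.
CIP: F = S · (grow NZD)/(grow KRW) = 0.0016156 × 1.0061375/1.0025625 = 0.00162136101 NZD per KRW.
Invert for KRW per NZD: 1 / 0.00162136101 = 616.7658.

616.7658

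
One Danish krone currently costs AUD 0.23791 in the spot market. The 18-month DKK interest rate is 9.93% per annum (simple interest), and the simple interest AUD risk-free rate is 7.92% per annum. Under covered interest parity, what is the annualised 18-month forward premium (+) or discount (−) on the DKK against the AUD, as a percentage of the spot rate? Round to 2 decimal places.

-1.75%

T = 18/12 years.
No-arbitrage forward: 0.23791 × 1.118800 / 1.148950 = 0.23166692 AUD/DKK.
Annualised premium = (F − S)/S × (1/T) = (0.23166692 − 0.23791)/0.23791 ÷ (18/12) = -1.75%.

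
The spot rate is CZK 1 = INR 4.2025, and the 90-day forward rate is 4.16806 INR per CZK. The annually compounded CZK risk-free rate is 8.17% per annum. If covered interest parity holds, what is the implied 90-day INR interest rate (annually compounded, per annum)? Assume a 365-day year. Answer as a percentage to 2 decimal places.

4.62%

T = 90/365 years.
By CIP, F/S equals the INR-to-CZK growth ratio: 4.16806/4.2025 = 0.9918049.
The CZK side grows by (1 + 0.0817)^(90/365) = 1.0195532.
That pins the INR growth at 1.0111979.
r = 1.0111979^(365/90) − 1 = 0.046197 → 4.62%.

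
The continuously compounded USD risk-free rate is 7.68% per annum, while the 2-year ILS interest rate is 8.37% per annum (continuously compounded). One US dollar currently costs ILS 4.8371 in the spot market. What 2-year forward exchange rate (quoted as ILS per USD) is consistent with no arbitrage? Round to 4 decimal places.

4.9043

T = 2 years.
Growth of 1 ILS over T: e^(0.0837×2) = 1.1822271.
USD accumulates by e^(0.0768×2) = 1.1660244.
Forward (ILS per USD) = 4.8371 × 1.1822271 / 1.1660244 = 4.904315.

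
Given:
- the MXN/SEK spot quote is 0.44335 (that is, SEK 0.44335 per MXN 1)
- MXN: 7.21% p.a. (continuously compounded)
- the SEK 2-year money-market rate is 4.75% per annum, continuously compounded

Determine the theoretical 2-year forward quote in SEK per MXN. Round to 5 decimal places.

0.42207

T = 2 years.
Growth of 1 SEK over T: e^(0.0475×2) = 1.0996589.
MXN growth factor: e^(0.0721×2) = 1.1551151.
So F = 0.44335 × 1.0996589 / 1.1551151 = 0.4220651 (SEK/MXN).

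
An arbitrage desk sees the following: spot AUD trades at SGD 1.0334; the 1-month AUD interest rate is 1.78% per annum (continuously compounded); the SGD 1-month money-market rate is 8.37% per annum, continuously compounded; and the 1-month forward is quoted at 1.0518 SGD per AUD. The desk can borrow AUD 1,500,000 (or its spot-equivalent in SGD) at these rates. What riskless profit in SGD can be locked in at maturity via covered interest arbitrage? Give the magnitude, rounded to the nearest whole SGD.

T = 1/12 years.
Route A — deposit AUD, sell forward: 1,500,000 × 1.001484434 × 1.0518 = SGD 1,580,041.99.
Route B — convert at spot, deposit SGD: 1,500,000 × 1.0334 × 1.006999382 = SGD 1,560,949.74.
The quoted forward overvalues AUD, so borrow SGD, buy AUD at spot, deposit the AUD at 1.78%, and sell the proceeds forward at 1.0518.
Arbitrage profit = |1,580,041.99 − 1,560,949.74| = SGD 19,092.

SGD 19,092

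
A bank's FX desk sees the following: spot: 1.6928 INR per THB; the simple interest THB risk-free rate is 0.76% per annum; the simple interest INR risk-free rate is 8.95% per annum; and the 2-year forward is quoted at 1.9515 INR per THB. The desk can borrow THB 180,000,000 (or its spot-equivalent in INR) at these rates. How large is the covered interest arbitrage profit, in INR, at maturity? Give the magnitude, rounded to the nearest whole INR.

T = 2 years.
Invest the THB and cover forward: 180,000,000 × 1.015200 × 1.9515 = INR 356,609,304.00.
Convert at spot and invest in INR: 180,000,000 × 1.6928 × 1.179000 = INR 359,246,016.00.
The quoted forward undervalues THB, so borrow THB, convert to INR at spot, deposit the INR at 8.95%, and buy THB forward at 1.9515 to cover the loan.
Profit = 359,246,016.00 − 356,609,304.00 = INR 2,636,712.

INR 2,636,712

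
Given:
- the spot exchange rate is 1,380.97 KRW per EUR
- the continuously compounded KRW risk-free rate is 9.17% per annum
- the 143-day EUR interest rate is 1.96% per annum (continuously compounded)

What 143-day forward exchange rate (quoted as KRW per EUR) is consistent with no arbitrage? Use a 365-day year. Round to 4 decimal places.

T = 143/365 years.
KRW growth factor: e^(0.0917×143/365) = 1.0365794492.
EUR growth factor: e^(0.0196×143/365) = 1.0077084625.
CIP: F = S · (grow KRW)/(grow EUR) = 1380.97 × 1.0365794492/1.0077084625 = 1420.534981 KRW per EUR.

1420.5350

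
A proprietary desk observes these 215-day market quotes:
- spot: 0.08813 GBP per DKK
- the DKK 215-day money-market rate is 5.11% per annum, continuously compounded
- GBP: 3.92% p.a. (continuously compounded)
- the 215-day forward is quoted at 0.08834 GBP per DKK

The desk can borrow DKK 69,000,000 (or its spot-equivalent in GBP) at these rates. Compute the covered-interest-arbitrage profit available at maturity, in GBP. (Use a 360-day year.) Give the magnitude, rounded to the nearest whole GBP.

T = 215/360 years.
Route A — deposit DKK, sell forward: 69,000,000 × 1.030988505 × 0.08834 = GBP 6,284,349.19.
Route B — convert at spot, deposit GBP: 69,000,000 × 0.08813 × 1.023687302 = GBP 6,225,011.77.
The quoted forward overvalues DKK, so borrow GBP, buy DKK at spot, deposit the DKK at 5.11%, and sell the proceeds forward at 0.08834.
The gap between the two covered legs is GBP 59,337.

GBP 59,337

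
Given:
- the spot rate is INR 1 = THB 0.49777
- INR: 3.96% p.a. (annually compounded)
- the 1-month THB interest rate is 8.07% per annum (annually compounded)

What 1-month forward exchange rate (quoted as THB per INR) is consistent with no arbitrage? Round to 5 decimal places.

T = 1/12 years.
THB growth factor: (1 + 0.0807)^(1/12) = 1.0064884.
INR accumulates by (1 + 0.0396)^(1/12) = 1.0032416.
Forward (THB per INR) = 0.49777 × 1.0064884 / 1.0032416 = 0.4993809.

0.49938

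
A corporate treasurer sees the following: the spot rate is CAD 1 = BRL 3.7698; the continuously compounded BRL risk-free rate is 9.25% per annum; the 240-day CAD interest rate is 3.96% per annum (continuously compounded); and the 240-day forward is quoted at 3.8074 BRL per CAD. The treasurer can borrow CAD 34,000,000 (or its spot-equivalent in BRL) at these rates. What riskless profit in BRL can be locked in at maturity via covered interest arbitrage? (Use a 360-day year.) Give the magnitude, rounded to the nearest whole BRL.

T = 240/360 years.
Keep in CAD, deliver into the forward: 34,000,000·1.02675156697·3.8074 = BRL 132,914,633.15.
Swap to BRL now, deposit: 34,000,000·3.7698·1.06360774972 = BRL 136,326,008.83.
The quoted forward undervalues CAD, so borrow CAD, convert to BRL at spot, deposit the BRL at 9.25%, and buy CAD forward at 3.8074 to cover the loan.
Profit = 136,326,008.83 − 132,914,633.15 = BRL 3,411,376.

BRL 3,411,376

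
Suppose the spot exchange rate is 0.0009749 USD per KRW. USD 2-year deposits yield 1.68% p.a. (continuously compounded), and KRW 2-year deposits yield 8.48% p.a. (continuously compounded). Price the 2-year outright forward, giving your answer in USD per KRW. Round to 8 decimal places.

T = 2 years.
Growth of 1 USD over T: e^(0.0168×2) = 1.0341709.
Growth of 1 KRW over T: e^(0.0848×2) = 1.1848308.
So F = 0.0009749 × 1.0341709 / 1.1848308 = 0.0008509343 (USD/KRW).

0.00085093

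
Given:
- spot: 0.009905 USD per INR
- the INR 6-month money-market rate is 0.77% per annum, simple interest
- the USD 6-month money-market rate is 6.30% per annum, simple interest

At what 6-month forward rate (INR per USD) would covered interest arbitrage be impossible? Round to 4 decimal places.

T = 6/12 years.
USD growth factor: 1 + 0.0630×6/12 = 1.031500.
Growth of 1 INR over T: 1 + 0.0077×6/12 = 1.003850.
Forward (USD per INR) = 0.009905 × 1.031500 / 1.003850 = 0.010177823.
Quoted the other way: 1/0.010177823 = 98.2528 INR per USD.

98.2528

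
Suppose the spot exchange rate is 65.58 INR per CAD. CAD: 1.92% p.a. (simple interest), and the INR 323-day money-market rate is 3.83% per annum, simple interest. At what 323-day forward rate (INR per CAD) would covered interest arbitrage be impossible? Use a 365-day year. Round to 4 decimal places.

T = 323/365 years.
INR accumulates by 1 + 0.0383×323/365 = 1.03389288.
CAD growth factor: 1 + 0.0192×323/365 = 1.01699068.
CIP: F = S · (grow INR)/(grow CAD) = 65.58 × 1.03389288/1.01699068 = 66.669928 INR per CAD.

66.6699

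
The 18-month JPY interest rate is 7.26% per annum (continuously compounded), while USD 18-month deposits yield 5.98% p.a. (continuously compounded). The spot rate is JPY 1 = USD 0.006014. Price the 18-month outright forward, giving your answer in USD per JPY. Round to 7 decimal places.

T = 18/12 years.
USD accumulates by e^(0.0598×18/12) = 1.0938461.
Growth of 1 JPY over T: e^(0.0726×18/12) = 1.1150508.
So F = 0.006014 × 1.0938461 / 1.1150508 = 0.005899633 (USD/JPY).

0.0058996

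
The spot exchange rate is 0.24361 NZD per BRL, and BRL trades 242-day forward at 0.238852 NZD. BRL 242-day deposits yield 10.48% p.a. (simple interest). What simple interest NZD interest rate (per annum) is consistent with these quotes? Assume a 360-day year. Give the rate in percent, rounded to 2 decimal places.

7.37%

T = 242/360 years.
CIP gives F = S · g_NZD/g_BRL, so g_NZD/g_BRL = 0.238852/0.24361 = 0.9804688.
BRL growth factor: 1 + 0.1048×242/360 = 1.0704489.
That pins the NZD growth at 1.0495417.
r = (1.0495417 − 1)/(242/360) = 0.073698 → 7.37%.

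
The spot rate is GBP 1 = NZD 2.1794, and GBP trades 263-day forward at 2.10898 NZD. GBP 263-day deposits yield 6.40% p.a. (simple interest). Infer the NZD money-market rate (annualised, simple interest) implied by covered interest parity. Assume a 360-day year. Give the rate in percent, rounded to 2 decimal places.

1.77%

T = 263/360 years.
F/S = 2.10898/2.1794 = 0.9676884 = (growth of NZD) / (growth of GBP).
The GBP side grows by 1 + 0.0640×263/360 = 1.0467556.
So the NZD growth factor = 1.0129333.
r = (1.0129333 − 1)/(263/360) = 0.017703 → 1.77%.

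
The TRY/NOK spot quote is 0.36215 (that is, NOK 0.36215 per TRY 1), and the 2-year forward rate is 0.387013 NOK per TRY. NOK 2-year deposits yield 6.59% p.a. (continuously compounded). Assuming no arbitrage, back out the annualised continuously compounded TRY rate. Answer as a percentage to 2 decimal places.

T = 2 years.
CIP gives F = S · g_NOK/g_TRY, so g_NOK/g_TRY = 0.387013/0.36215 = 1.0686539.
The NOK side grows by e^(0.0659×2) = 1.1408801.
That pins the TRY growth at 1.0675861.
r = ln(1.0675861)/2 = 0.032700 → 3.27%.

3.27%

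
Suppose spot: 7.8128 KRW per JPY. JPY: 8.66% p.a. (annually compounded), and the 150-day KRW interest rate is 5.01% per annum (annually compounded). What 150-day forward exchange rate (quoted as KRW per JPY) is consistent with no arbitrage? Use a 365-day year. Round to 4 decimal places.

T = 150/365 years.
KRW growth factor: (1 + 0.0501)^(150/365) = 1.020293.
JPY growth factor: (1 + 0.0866)^(150/365) = 1.0347208.
Forward (KRW per JPY) = 7.8128 × 1.020293 / 1.0347208 = 7.703861.

7.7039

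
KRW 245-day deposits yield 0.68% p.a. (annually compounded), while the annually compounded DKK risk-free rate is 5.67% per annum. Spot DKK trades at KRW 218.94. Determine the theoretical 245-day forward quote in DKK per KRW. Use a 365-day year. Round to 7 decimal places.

T = 245/365 years.
KRW accumulates by (1 + 0.0068)^(245/365) = 1.0045593.
Growth of 1 DKK over T: (1 + 0.0567)^(245/365) = 1.0377128.
CIP: F = S · (grow KRW)/(grow DKK) = 218.94 × 1.0045593/1.0377128 = 211.9452 KRW per DKK.
Quoted the other way: 1/211.9452 = 0.0047182 DKK per KRW.

0.0047182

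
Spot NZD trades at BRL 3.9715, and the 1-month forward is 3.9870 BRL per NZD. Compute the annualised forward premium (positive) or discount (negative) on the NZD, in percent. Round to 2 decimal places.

T = 1/12 years.
Period premium: (3.9870 − 3.9715)/3.9715 = 0.0039028.
×(1/T) gives 4.68% p.a.

+4.68%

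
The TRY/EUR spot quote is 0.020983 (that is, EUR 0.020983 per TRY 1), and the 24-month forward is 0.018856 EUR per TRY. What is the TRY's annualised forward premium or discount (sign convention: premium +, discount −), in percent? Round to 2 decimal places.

T = 2 years.
(F − S)/S = (0.018856 − 0.020983)/0.020983 = -0.1013678.
Per annum: -0.1013678 / 2 = -0.050684 = -5.07%.

-5.07%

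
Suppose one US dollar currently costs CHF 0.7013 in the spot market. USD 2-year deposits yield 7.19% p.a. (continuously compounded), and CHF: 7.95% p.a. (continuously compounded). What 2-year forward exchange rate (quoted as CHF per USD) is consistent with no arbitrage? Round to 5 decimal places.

0.71204

T = 2 years.
CHF growth factor: e^(0.0795×2) = 1.1723379.
USD growth factor: e^(0.0719×2) = 1.1546532.
CIP: F = S · (grow CHF)/(grow USD) = 0.7013 × 1.1723379/1.1546532 = 0.7120411 CHF per USD.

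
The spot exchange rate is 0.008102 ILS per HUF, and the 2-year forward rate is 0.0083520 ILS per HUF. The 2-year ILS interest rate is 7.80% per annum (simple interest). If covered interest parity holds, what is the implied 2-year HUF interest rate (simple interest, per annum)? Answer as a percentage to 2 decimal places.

6.07%

T = 2 years.
By CIP, F/S equals the ILS-to-HUF growth ratio: 0.008352/0.008102 = 1.0308566.
ILS growth factor: 1 + 0.0780×2 = 1.156000.
So the HUF growth factor = 1.1213975.
r = (1.1213975 − 1)/2 = 0.060699 → 6.07%.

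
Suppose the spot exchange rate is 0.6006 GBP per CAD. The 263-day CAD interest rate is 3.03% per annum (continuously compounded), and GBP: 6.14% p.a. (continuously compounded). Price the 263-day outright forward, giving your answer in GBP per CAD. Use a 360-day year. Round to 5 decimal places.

0.61440

T = 263/360 years.
GBP growth factor: e^(0.0614×263/360) = 1.0458774.
CAD accumulates by e^(0.0303×263/360) = 1.0223826.
Forward (GBP per CAD) = 0.6006 × 1.0458774 / 1.0223826 = 0.6144021.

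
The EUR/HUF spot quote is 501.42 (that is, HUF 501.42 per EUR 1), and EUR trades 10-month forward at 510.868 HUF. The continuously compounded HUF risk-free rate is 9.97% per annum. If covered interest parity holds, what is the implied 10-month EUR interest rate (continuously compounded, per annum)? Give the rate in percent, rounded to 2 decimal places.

7.73%

T = 10/12 years.
F/S = 510.868/501.42 = 1.0188425 = (growth of HUF) / (growth of EUR).
The HUF side grows by e^(0.0997×10/12) = 1.0866324.
Hence g_EUR = 1.0665362.
Take logs: ln 1.0665362 / (10/12) = 0.077299, so 7.73%.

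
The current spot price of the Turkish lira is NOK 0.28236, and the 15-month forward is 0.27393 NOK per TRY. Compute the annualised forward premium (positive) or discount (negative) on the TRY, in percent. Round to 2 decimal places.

-2.39%

T = 15/12 years.
TRY trades forward at -2.98555% vs spot over the period.
Per annum: -0.0298555 / (15/12) = -0.023884 = -2.39%.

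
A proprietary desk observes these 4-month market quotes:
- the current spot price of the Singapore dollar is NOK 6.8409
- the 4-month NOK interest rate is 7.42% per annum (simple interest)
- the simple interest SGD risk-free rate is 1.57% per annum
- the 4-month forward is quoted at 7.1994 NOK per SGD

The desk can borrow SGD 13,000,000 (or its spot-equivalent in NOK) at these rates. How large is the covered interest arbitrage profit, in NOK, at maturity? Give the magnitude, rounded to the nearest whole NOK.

T = 4/12 years.
Route A — deposit SGD, sell forward: 13,000,000 × 1.0052333333 × 7.1994 = NOK 94,081,999.18.
Route B — convert at spot, deposit NOK: 13,000,000 × 6.8409 × 1.0247333333 = NOK 91,131,277.38.
The quoted forward overvalues SGD, so borrow NOK, buy SGD at spot, deposit the SGD at 1.57%, and sell the proceeds forward at 7.1994.
Profit = 94,081,999.18 − 91,131,277.38 = NOK 2,950,722.

NOK 2,950,722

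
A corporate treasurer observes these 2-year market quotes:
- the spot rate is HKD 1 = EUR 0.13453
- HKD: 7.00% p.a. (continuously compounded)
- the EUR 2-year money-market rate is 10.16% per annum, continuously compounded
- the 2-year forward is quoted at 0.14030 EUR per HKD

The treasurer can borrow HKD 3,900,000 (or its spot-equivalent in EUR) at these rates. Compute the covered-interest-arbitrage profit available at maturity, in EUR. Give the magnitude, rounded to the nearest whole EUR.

EUR 13,488

T = 2 years.
Keep in HKD, deliver into the forward: 3,900,000·1.1502738·0.14030 = EUR 629,395.32.
Swap to EUR now, deposit: 3,900,000·0.13453·1.22531751 = EUR 642,883.66.
The quoted forward undervalues HKD, so borrow HKD, convert to EUR at spot, deposit the EUR at 10.16%, and buy HKD forward at 0.14030 to cover the loan.
Arbitrage profit = |629,395.32 − 642,883.66| = EUR 13,488.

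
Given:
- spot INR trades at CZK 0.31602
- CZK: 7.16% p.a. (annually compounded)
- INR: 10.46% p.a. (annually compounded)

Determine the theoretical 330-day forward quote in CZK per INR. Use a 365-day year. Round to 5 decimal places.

T = 330/365 years.
CZK growth factor: (1 + 0.0716)^(330/365) = 1.0645176.
INR accumulates by (1 + 0.1046)^(330/365) = 1.0941128.
Forward (CZK per INR) = 0.31602 × 1.0645176 / 1.0941128 = 0.3074718.

0.30747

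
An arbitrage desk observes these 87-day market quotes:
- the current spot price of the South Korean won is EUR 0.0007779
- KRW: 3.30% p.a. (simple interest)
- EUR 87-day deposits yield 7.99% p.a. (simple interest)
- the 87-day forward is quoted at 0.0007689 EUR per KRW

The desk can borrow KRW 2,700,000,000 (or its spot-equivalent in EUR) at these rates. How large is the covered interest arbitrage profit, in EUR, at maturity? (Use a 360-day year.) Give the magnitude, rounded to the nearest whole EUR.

EUR 48,299

T = 87/360 years.
Invest the KRW and cover forward: 2,700,000,000 × 1.007975 × 0.0007689 = EUR 2,092,586.34.
Convert at spot and invest in EUR: 2,700,000,000 × 0.0007779 × 1.019309167 = EUR 2,140,885.62.
The quoted forward undervalues KRW, so borrow KRW, convert to EUR at spot, deposit the EUR at 7.99%, and buy KRW forward at 0.0007689 to cover the loan.
Profit = 2,140,885.62 − 2,092,586.34 = EUR 48,299.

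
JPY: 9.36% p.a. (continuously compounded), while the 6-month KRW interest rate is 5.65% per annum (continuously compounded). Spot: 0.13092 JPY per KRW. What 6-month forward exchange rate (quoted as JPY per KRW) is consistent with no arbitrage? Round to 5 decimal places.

T = 6/12 years.
JPY accumulates by e^(0.0936×6/12) = 1.0479124.
Growth of 1 KRW over T: e^(0.0565×6/12) = 1.0286528.
CIP: F = S · (grow JPY)/(grow KRW) = 0.13092 × 1.0479124/1.0286528 = 0.1333712 JPY per KRW.

0.13337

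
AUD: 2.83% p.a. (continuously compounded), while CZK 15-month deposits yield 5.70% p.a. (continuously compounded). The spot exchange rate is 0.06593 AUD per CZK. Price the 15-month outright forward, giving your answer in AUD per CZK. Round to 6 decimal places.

0.063607

T = 15/12 years.
AUD accumulates by e^(0.0283×15/12) = 1.0360081.
CZK accumulates by e^(0.0570×15/12) = 1.0738497.
So F = 0.06593 × 1.0360081 / 1.0738497 = 0.06360668 (AUD/CZK).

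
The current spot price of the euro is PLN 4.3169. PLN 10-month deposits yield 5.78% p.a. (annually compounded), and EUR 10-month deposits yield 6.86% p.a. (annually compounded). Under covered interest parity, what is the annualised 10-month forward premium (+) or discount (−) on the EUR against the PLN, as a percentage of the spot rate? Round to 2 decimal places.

T = 10/12 years.
CIP forward (PLN per EUR) = 4.3169 × 1.0479397/1.0568483 = 4.2805111.
(F − S)/S ÷ T = (4.2805111 − 4.3169)/4.3169/(10/12) = -0.010115 → -1.01%.

-1.01%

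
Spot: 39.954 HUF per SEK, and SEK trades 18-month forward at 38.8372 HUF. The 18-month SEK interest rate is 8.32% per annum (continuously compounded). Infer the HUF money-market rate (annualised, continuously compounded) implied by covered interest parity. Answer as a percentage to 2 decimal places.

T = 18/12 years.
F/S = 38.8372/39.954 = 0.9720479 = (growth of HUF) / (growth of SEK).
The SEK side grows by e^(0.0832×18/12) = 1.1329218.
So the HUF growth factor = 1.1012543.
Take logs: ln 1.1012543 / (18/12) = 0.064300, so 6.43%.

6.43%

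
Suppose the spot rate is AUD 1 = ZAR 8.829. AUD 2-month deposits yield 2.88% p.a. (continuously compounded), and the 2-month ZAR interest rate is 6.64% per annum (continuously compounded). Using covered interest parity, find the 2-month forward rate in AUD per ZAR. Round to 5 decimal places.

0.11256

T = 2/12 years.
ZAR growth factor: e^(0.0664×2/12) = 1.0111281.
AUD accumulates by e^(0.0288×2/12) = 1.0048115.
CIP: F = S · (grow ZAR)/(grow AUD) = 8.829 × 1.0111281/1.0048115 = 8.884502 ZAR per AUD.
Quoted the other way: 1/8.884502 = 0.11256 AUD per ZAR.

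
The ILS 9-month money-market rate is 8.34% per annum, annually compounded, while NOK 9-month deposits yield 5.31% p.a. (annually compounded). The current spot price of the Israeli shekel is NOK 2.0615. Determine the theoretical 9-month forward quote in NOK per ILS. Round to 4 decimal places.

2.0181

T = 9/12 years.
Growth of 1 NOK over T: (1 + 0.0531)^(9/12) = 1.0395663.
Growth of 1 ILS over T: (1 + 0.0834)^(9/12) = 1.0619196.
Forward (NOK per ILS) = 2.0615 × 1.0395663 / 1.0619196 = 2.018106.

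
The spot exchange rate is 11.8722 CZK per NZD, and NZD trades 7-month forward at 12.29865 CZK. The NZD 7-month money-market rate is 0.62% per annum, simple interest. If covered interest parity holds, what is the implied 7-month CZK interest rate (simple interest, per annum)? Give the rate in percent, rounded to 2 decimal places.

6.80%

T = 7/12 years.
CIP gives F = S · g_CZK/g_NZD, so g_CZK/g_NZD = 12.29865/11.8722 = 1.0359200.
NZD growth factor: 1 + 0.0062×7/12 = 1.0036167.
That pins the CZK growth at 1.0396666.
r = (1.0396666 − 1)/(7/12) = 0.068000 → 6.80%.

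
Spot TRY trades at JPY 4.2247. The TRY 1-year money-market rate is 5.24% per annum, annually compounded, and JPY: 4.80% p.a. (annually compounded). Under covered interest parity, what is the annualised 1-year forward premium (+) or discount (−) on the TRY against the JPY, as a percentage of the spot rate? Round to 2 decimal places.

T = 1 year.
CIP forward (JPY per TRY) = 4.2247 × 1.048000/1.052400 = 4.2070369.
(F − S)/S ÷ T = (4.2070369 − 4.2247)/4.2247/1 = -0.004181 → -0.42%.

-0.42%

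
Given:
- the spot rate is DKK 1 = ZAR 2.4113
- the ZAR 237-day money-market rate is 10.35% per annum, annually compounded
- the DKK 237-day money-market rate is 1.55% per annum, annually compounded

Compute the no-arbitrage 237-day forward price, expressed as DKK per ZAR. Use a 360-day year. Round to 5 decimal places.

T = 237/360 years.
Growth of 1 ZAR over T: (1 + 0.1035)^(237/360) = 1.0669853.
DKK growth factor: (1 + 0.0155)^(237/360) = 1.0101773.
So F = 2.4113 × 1.0669853 / 1.0101773 = 2.546901 (ZAR/DKK).
Quoted the other way: 1/2.546901 = 0.39263 DKK per ZAR.

0.39263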